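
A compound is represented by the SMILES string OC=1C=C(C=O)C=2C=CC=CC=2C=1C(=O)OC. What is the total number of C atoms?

13

Count every carbon token in the SMILES (each C, including those in ring-closure positions and inside branches).
Carbon count: 13.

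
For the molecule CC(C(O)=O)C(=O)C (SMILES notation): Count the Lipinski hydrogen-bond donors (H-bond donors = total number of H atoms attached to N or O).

1

Donors: find every N or O and count the H atoms it carries.
  atom 4 (O): bond orders sum to 1 → 1 H
  atom 5 (O): bond orders sum to 2 → 0 H
  atom 7 (O): bond orders sum to 2 → 0 H
Lipinski HBD = 1.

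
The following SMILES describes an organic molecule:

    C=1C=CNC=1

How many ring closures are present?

In SMILES, each pair of matching ring-closure digits denotes one ring-closing bond; the number of such bonds equals the number of independent rings.
Ring-closure bonds here: 1.

1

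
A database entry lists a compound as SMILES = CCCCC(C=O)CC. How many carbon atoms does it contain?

8

Count every carbon token in the SMILES (each C, including those in ring-closure positions and inside branches).
Carbon count: 8.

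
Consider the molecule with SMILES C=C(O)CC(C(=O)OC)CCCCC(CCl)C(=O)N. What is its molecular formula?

Walk through each heavy atom and fill implicit hydrogens from standard valence (C 4, N 3, O 2, S 2, halogen 1):
  atom 1: C, bond orders sum to 2 (valence 4) → 2 H
  atom 2: C, bond orders sum to 4 (valence 4) → 0 H
  atom 3: O, bond orders sum to 1 (valence 2) → 1 H
  atom 4: C, bond orders sum to 2 (valence 4) → 2 H
  atom 5: C, bond orders sum to 3 (valence 4) → 1 H
  atom 6: C, bond orders sum to 4 (valence 4) → 0 H
  atom 7: O, bond orders sum to 2 (valence 2) → 0 H
  atom 8: O, bond orders sum to 2 (valence 2) → 0 H
  atom 9: C, bond orders sum to 1 (valence 4) → 3 H
  atom 10: C, bond orders sum to 2 (valence 4) → 2 H
  atom 11: C, bond orders sum to 2 (valence 4) → 2 H
  atom 12: C, bond orders sum to 2 (valence 4) → 2 H
  atom 13: C, bond orders sum to 2 (valence 4) → 2 H
  atom 14: C, bond orders sum to 3 (valence 4) → 1 H
  atom 15: C, bond orders sum to 2 (valence 4) → 2 H
  atom 16: Cl (halogen, monovalent) → 0 H
  atom 17: C, bond orders sum to 4 (valence 4) → 0 H
  atom 18: O, bond orders sum to 2 (valence 2) → 0 H
  atom 19: N, bond orders sum to 1 (valence 3) → 2 H
Totals → C:13, H:22, Cl:1, N:1, O:4.
In Hill order: C13H22ClNO4.

C13H22ClNO4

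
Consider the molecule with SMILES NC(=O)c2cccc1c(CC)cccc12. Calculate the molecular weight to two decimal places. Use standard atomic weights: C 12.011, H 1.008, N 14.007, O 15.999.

199.25 g/mol

First, the molecular formula is C13H13NO (counting implicit H from valence).
  C: 13 × 12.011 = 156.143
  H: 13 × 1.008 = 13.104
  N: 1 × 14.007 = 14.007
  O: 1 × 15.999 = 15.999
Sum: 13×12.011 + 13×1.008 + 1×14.007 + 1×15.999 = 199.253 → 199.25 g/mol.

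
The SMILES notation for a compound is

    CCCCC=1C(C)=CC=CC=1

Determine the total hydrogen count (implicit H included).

Walk through each heavy atom and fill implicit hydrogens from standard valence (C 4, N 3, O 2, S 2, halogen 1):
  atom 1: C, bond orders sum to 1 (valence 4) → 3 H
  atom 2: C, bond orders sum to 2 (valence 4) → 2 H
  atom 3: C, bond orders sum to 2 (valence 4) → 2 H
  atom 4: C, bond orders sum to 2 (valence 4) → 2 H
  atom 5: C, bond orders sum to 4 (valence 4) → 0 H
  atom 6: C, bond orders sum to 4 (valence 4) → 0 H
  atom 7: C, bond orders sum to 1 (valence 4) → 3 H
  atom 8: C, bond orders sum to 3 (valence 4) → 1 H
  atom 9: C, bond orders sum to 3 (valence 4) → 1 H
  atom 10: C, bond orders sum to 3 (valence 4) → 1 H
  atom 11: C, bond orders sum to 3 (valence 4) → 1 H
Total hydrogens: 16.

16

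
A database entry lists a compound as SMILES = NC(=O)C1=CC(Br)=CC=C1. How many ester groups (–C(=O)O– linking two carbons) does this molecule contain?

Scan the SMILES for the ester motif — none present.
Groups that are present: 1 amide.

0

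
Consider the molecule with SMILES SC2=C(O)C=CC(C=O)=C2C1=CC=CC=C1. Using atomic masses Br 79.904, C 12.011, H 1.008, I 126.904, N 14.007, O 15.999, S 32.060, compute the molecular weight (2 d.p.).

First, the molecular formula is C13H10O2S (counting implicit H from valence).
  C: 13 × 12.011 = 156.143
  H: 10 × 1.008 = 10.080
  O: 2 × 15.999 = 31.998
  S: 1 × 32.060 = 32.060
Sum: 13×12.011 + 10×1.008 + 2×15.999 + 1×32.060 = 230.281 → 230.28 g/mol.

230.28 g/mol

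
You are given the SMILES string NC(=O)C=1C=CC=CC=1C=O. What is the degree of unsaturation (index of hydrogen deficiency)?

Degree of unsaturation = (number of rings) + (number of π bonds).
Ring closures in the SMILES: 1.
π bonds: 5 double bonds (each 1 DoU) → 5 DoU from unsaturation.
Total DoU = 1 + 5 = 6.

6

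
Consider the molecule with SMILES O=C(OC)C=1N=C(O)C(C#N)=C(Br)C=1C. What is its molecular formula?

C9H7BrN2O3

Walk through each heavy atom and fill implicit hydrogens from standard valence (C 4, N 3, O 2, S 2, halogen 1):
  atom 1: O, bond orders sum to 2 (valence 2) → 0 H
  atom 2: C, bond orders sum to 4 (valence 4) → 0 H
  atom 3: O, bond orders sum to 2 (valence 2) → 0 H
  atom 4: C, bond orders sum to 1 (valence 4) → 3 H
  atom 5: C, bond orders sum to 4 (valence 4) → 0 H
  atom 6: N, bond orders sum to 3 (valence 3) → 0 H
  atom 7: C, bond orders sum to 4 (valence 4) → 0 H
  atom 8: O, bond orders sum to 1 (valence 2) → 1 H
  atom 9: C, bond orders sum to 4 (valence 4) → 0 H
  atom 10: C, bond orders sum to 4 (valence 4) → 0 H
  atom 11: N, bond orders sum to 3 (valence 3) → 0 H
  atom 12: C, bond orders sum to 4 (valence 4) → 0 H
  atom 13: Br (halogen, monovalent) → 0 H
  atom 14: C, bond orders sum to 4 (valence 4) → 0 H
  atom 15: C, bond orders sum to 1 (valence 4) → 3 H
Totals → C:9, H:7, Br:1, N:2, O:3.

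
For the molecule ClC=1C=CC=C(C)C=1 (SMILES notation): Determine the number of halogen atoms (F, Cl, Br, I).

1

Halogen atoms appear at heavy-atom position 1 (1×Cl).
Halogen count: 1.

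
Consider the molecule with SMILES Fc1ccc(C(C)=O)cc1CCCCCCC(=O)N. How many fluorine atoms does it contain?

1

Scan the SMILES for F atoms (remember two-letter symbols like Cl and Br are single atoms).
Fluorine count: 1.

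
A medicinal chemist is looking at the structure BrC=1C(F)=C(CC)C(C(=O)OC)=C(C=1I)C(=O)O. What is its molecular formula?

C11H9BrFIO4

Walk through each heavy atom and fill implicit hydrogens from standard valence (C 4, N 3, O 2, S 2, halogen 1):
  atom 1: Br (halogen, monovalent) → 0 H
  atom 2: C, bond orders sum to 4 (valence 4) → 0 H
  atom 3: C, bond orders sum to 4 (valence 4) → 0 H
  atom 4: F (halogen, monovalent) → 0 H
  atom 5: C, bond orders sum to 4 (valence 4) → 0 H
  atom 6: C, bond orders sum to 2 (valence 4) → 2 H
  atom 7: C, bond orders sum to 1 (valence 4) → 3 H
  atom 8: C, bond orders sum to 4 (valence 4) → 0 H
  atom 9: C, bond orders sum to 4 (valence 4) → 0 H
  atom 10: O, bond orders sum to 2 (valence 2) → 0 H
  atom 11: O, bond orders sum to 2 (valence 2) → 0 H
  atom 12: C, bond orders sum to 1 (valence 4) → 3 H
  atom 13: C, bond orders sum to 4 (valence 4) → 0 H
  atom 14: C, bond orders sum to 4 (valence 4) → 0 H
  atom 15: I (halogen, monovalent) → 0 H
  atom 16: C, bond orders sum to 4 (valence 4) → 0 H
  atom 17: O, bond orders sum to 2 (valence 2) → 0 H
  atom 18: O, bond orders sum to 1 (valence 2) → 1 H
Totals → C:11, H:9, Br:1, F:1, I:1, O:4.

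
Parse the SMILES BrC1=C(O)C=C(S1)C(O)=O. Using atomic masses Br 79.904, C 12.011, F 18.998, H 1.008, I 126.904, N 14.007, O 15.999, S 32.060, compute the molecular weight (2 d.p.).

223.04 g/mol

First, the molecular formula is C5H3BrO3S (counting implicit H from valence).
  Br: 1 × 79.904 = 79.904
  C: 5 × 12.011 = 60.055
  H: 3 × 1.008 = 3.024
  O: 3 × 15.999 = 47.997
  S: 1 × 32.060 = 32.060
Sum: 1×79.904 + 5×12.011 + 3×1.008 + 3×15.999 + 1×32.060 = 223.040 → 223.04 g/mol.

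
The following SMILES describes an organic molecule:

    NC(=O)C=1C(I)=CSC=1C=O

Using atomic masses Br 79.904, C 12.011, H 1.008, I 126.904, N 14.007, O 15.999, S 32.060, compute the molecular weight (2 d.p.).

281.07 g/mol

First, the molecular formula is C6H4INO2S (counting implicit H from valence).
  C: 6 × 12.011 = 72.066
  H: 4 × 1.008 = 4.032
  I: 1 × 126.904 = 126.904
  N: 1 × 14.007 = 14.007
  O: 2 × 15.999 = 31.998
  S: 1 × 32.060 = 32.060
Sum: 6×12.011 + 4×1.008 + 1×126.904 + 1×14.007 + 2×15.999 + 1×32.060 = 281.067 → 281.07 g/mol.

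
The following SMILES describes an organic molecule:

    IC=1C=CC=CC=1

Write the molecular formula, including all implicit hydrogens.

C6H5I

Walk through each heavy atom and fill implicit hydrogens from standard valence (C 4, N 3, O 2, S 2, halogen 1):
  atom 1: I (halogen, monovalent) → 0 H
  atom 2: C, bond orders sum to 4 (valence 4) → 0 H
  atom 3: C, bond orders sum to 3 (valence 4) → 1 H
  atom 4: C, bond orders sum to 3 (valence 4) → 1 H
  atom 5: C, bond orders sum to 3 (valence 4) → 1 H
  atom 6: C, bond orders sum to 3 (valence 4) → 1 H
  atom 7: C, bond orders sum to 3 (valence 4) → 1 H
Totals → C:6, H:5, I:1.
In Hill order: C6H5I.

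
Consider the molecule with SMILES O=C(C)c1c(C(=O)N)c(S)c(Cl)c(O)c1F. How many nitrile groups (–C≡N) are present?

Scan the SMILES for the nitrile motif — none present.
Groups that are present: 1 amide, 1 hydroxyl, 1 ketone, 1 thiol.

0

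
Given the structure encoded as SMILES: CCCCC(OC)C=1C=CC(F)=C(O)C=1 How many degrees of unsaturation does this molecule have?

Degree of unsaturation = (number of rings) + (number of π bonds).
Ring closures in the SMILES: 1.
π bonds: 3 double bonds (each 1 DoU) → 3 DoU from unsaturation.
Total DoU = 1 + 3 = 4.

4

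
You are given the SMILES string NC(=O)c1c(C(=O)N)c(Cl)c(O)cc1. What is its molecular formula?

C8H7ClN2O3

Walk through each heavy atom and fill implicit hydrogens from standard valence (C 4, N 3, O 2, S 2, halogen 1); for lowercase aromatic atoms, an aromatic c carries 1 H when it has two neighbours and 0 H with three, and aromatic n carries 0 H:
  atom 1: N, bond orders sum to 1 (valence 3) → 2 H
  atom 2: C, bond orders sum to 4 (valence 4) → 0 H
  atom 3: O, bond orders sum to 2 (valence 2) → 0 H
  atom 4: aromatic c, 3 neighbours → 0 H
  atom 5: aromatic c, 3 neighbours → 0 H
  atom 6: C, bond orders sum to 4 (valence 4) → 0 H
  atom 7: O, bond orders sum to 2 (valence 2) → 0 H
  atom 8: N, bond orders sum to 1 (valence 3) → 2 H
  atom 9: aromatic c, 3 neighbours → 0 H
  atom 10: Cl (halogen, monovalent) → 0 H
  atom 11: aromatic c, 3 neighbours → 0 H
  atom 12: O, bond orders sum to 1 (valence 2) → 1 H
  atom 13: aromatic c, 2 neighbours → 1 H
  atom 14: aromatic c, 2 neighbours → 1 H
Totals → C:8, H:7, Cl:1, N:2, O:3.
In Hill order: C8H7ClN2O3.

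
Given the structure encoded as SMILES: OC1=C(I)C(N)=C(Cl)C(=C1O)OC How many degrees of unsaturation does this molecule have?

Degree of unsaturation = (number of rings) + (number of π bonds).
Ring closures in the SMILES: 1.
π bonds: 3 double bonds (each 1 DoU) → 3 DoU from unsaturation.
Total DoU = 1 + 3 = 4.

4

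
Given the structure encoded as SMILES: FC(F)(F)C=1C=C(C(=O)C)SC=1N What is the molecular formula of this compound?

C7H6F3NOS

Walk through each heavy atom and fill implicit hydrogens from standard valence (C 4, N 3, O 2, S 2, halogen 1):
  atom 1: F (halogen, monovalent) → 0 H
  atom 2: C, bond orders sum to 4 (valence 4) → 0 H
  atom 3: F (halogen, monovalent) → 0 H
  atom 4: F (halogen, monovalent) → 0 H
  atom 5: C, bond orders sum to 4 (valence 4) → 0 H
  atom 6: C, bond orders sum to 3 (valence 4) → 1 H
  atom 7: C, bond orders sum to 4 (valence 4) → 0 H
  atom 8: C, bond orders sum to 4 (valence 4) → 0 H
  atom 9: O, bond orders sum to 2 (valence 2) → 0 H
  atom 10: C, bond orders sum to 1 (valence 4) → 3 H
  atom 11: S, bond orders sum to 2 (valence 2) → 0 H
  atom 12: C, bond orders sum to 4 (valence 4) → 0 H
  atom 13: N, bond orders sum to 1 (valence 3) → 2 H
Totals → C:7, H:6, F:3, N:1, O:1, S:1.
In Hill order: C7H6F3NOS.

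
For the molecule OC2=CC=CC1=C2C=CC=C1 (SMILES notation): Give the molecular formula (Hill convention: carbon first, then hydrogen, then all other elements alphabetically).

C10H8O

Walk through each heavy atom and fill implicit hydrogens from standard valence (C 4, N 3, O 2, S 2, halogen 1):
  atom 1: O, bond orders sum to 1 (valence 2) → 1 H
  atom 2: C, bond orders sum to 4 (valence 4) → 0 H
  atom 3: C, bond orders sum to 3 (valence 4) → 1 H
  atom 4: C, bond orders sum to 3 (valence 4) → 1 H
  atom 5: C, bond orders sum to 3 (valence 4) → 1 H
  atom 6: C, bond orders sum to 4 (valence 4) → 0 H
  atom 7: C, bond orders sum to 4 (valence 4) → 0 H
  atom 8: C, bond orders sum to 3 (valence 4) → 1 H
  atom 9: C, bond orders sum to 3 (valence 4) → 1 H
  atom 10: C, bond orders sum to 3 (valence 4) → 1 H
  atom 11: C, bond orders sum to 3 (valence 4) → 1 H
Totals → C:10, H:8, O:1.
In Hill order: C10H8O.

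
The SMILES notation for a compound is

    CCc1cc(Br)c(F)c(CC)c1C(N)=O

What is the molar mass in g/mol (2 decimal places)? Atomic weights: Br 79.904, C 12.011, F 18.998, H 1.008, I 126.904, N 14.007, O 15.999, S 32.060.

274.13 g/mol

First, the molecular formula is C11H13BrFNO (counting implicit H from valence).
  Br: 1 × 79.904 = 79.904
  C: 11 × 12.011 = 132.121
  F: 1 × 18.998 = 18.998
  H: 13 × 1.008 = 13.104
  N: 1 × 14.007 = 14.007
  O: 1 × 15.999 = 15.999
Sum: 1×79.904 + 11×12.011 + 1×18.998 + 13×1.008 + 1×14.007 + 1×15.999 = 274.133 → 274.13 g/mol.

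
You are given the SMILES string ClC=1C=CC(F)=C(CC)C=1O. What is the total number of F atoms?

Scan the SMILES for F atoms (remember two-letter symbols like Cl and Br are single atoms).
Fluorine count: 1.

1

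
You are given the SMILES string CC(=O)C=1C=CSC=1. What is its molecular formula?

C6H6OS

Walk through each heavy atom and fill implicit hydrogens from standard valence (C 4, N 3, O 2, S 2, halogen 1):
  atom 1: C, bond orders sum to 1 (valence 4) → 3 H
  atom 2: C, bond orders sum to 4 (valence 4) → 0 H
  atom 3: O, bond orders sum to 2 (valence 2) → 0 H
  atom 4: C, bond orders sum to 4 (valence 4) → 0 H
  atom 5: C, bond orders sum to 3 (valence 4) → 1 H
  atom 6: C, bond orders sum to 3 (valence 4) → 1 H
  atom 7: S, bond orders sum to 2 (valence 2) → 0 H
  atom 8: C, bond orders sum to 3 (valence 4) → 1 H
Totals → C:6, H:6, O:1, S:1.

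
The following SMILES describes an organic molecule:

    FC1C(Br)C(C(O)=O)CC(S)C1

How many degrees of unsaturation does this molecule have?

Molecular formula: C7H10BrFO2S.
DoU = (2C + 2 + N − H − X) / 2, where X is the halogen count and O/S are ignored.
    = (2·7 + 2 + 0 − 10 − 2) / 2 = 4 / 2 = 2.

2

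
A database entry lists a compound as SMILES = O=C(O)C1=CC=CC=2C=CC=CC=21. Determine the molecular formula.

C11H8O2

Walk through each heavy atom and fill implicit hydrogens from standard valence (C 4, N 3, O 2, S 2, halogen 1):
  atom 1: O, bond orders sum to 2 (valence 2) → 0 H
  atom 2: C, bond orders sum to 4 (valence 4) → 0 H
  atom 3: O, bond orders sum to 1 (valence 2) → 1 H
  atom 4: C, bond orders sum to 4 (valence 4) → 0 H
  atom 5: C, bond orders sum to 3 (valence 4) → 1 H
  atom 6: C, bond orders sum to 3 (valence 4) → 1 H
  atom 7: C, bond orders sum to 3 (valence 4) → 1 H
  atom 8: C, bond orders sum to 4 (valence 4) → 0 H
  atom 9: C, bond orders sum to 3 (valence 4) → 1 H
  atom 10: C, bond orders sum to 3 (valence 4) → 1 H
  atom 11: C, bond orders sum to 3 (valence 4) → 1 H
  atom 12: C, bond orders sum to 3 (valence 4) → 1 H
  atom 13: C, bond orders sum to 4 (valence 4) → 0 H
Totals → C:11, H:8, O:2.
In Hill order: C11H8O2.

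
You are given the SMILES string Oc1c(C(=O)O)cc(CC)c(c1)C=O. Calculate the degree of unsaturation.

6

Molecular formula: C10H10O4.
DoU = (2C + 2 + N − H − X) / 2, where X is the halogen count and O/S are ignored.
    = (2·10 + 2 + 0 − 10 − 0) / 2 = 12 / 2 = 6.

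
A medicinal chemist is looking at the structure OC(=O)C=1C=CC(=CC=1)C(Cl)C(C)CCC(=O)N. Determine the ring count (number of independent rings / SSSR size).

1

In SMILES, each pair of matching ring-closure digits denotes one ring-closing bond; the number of such bonds equals the number of independent rings.
Ring-closure bonds here: 1.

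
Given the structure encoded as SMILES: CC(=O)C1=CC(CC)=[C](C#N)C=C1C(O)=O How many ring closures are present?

1

In SMILES, each pair of matching ring-closure digits denotes one ring-closing bond; the number of such bonds equals the number of independent rings.
Ring-closure bonds here: 1.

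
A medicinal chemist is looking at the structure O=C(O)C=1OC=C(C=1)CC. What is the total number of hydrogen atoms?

8

Walk through each heavy atom and fill implicit hydrogens from standard valence (C 4, N 3, O 2, S 2, halogen 1):
  atom 1: O, bond orders sum to 2 (valence 2) → 0 H
  atom 2: C, bond orders sum to 4 (valence 4) → 0 H
  atom 3: O, bond orders sum to 1 (valence 2) → 1 H
  atom 4: C, bond orders sum to 4 (valence 4) → 0 H
  atom 5: O, bond orders sum to 2 (valence 2) → 0 H
  atom 6: C, bond orders sum to 3 (valence 4) → 1 H
  atom 7: C, bond orders sum to 4 (valence 4) → 0 H
  atom 8: C, bond orders sum to 3 (valence 4) → 1 H
  atom 9: C, bond orders sum to 2 (valence 4) → 2 H
  atom 10: C, bond orders sum to 1 (valence 4) → 3 H
Total hydrogens: 8.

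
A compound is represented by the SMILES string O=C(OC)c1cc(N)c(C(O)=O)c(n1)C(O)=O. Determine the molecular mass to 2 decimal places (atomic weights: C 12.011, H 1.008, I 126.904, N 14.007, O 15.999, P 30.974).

240.17 g/mol

First, the molecular formula is C9H8N2O6 (counting implicit H from valence).
  C: 9 × 12.011 = 108.099
  H: 8 × 1.008 = 8.064
  N: 2 × 14.007 = 28.014
  O: 6 × 15.999 = 95.994
Sum: 9×12.011 + 8×1.008 + 2×14.007 + 6×15.999 = 240.171 → 240.17 g/mol.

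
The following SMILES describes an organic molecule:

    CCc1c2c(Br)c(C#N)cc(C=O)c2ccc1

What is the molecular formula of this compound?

Walk through each heavy atom and fill implicit hydrogens from standard valence (C 4, N 3, O 2, S 2, halogen 1); for lowercase aromatic atoms, an aromatic c carries 1 H when it has two neighbours and 0 H with three, and aromatic n carries 0 H:
  atom 1: C, bond orders sum to 1 (valence 4) → 3 H
  atom 2: C, bond orders sum to 2 (valence 4) → 2 H
  atom 3: aromatic c, 3 neighbours → 0 H
  atom 4: aromatic c, 3 neighbours → 0 H
  atom 5: aromatic c, 3 neighbours → 0 H
  atom 6: Br (halogen, monovalent) → 0 H
  atom 7: aromatic c, 3 neighbours → 0 H
  atom 8: C, bond orders sum to 4 (valence 4) → 0 H
  atom 9: N, bond orders sum to 3 (valence 3) → 0 H
  atom 10: aromatic c, 2 neighbours → 1 H
  atom 11: aromatic c, 3 neighbours → 0 H
  atom 12: C, bond orders sum to 3 (valence 4) → 1 H
  atom 13: O, bond orders sum to 2 (valence 2) → 0 H
  atom 14: aromatic c, 3 neighbours → 0 H
  atom 15: aromatic c, 2 neighbours → 1 H
  atom 16: aromatic c, 2 neighbours → 1 H
  atom 17: aromatic c, 2 neighbours → 1 H
Totals → C:14, H:10, Br:1, N:1, O:1.

C14H10BrNO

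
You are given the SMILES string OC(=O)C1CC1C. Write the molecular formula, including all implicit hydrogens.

C5H8O2

Walk through each heavy atom and fill implicit hydrogens from standard valence (C 4, N 3, O 2, S 2, halogen 1):
  atom 1: O, bond orders sum to 1 (valence 2) → 1 H
  atom 2: C, bond orders sum to 4 (valence 4) → 0 H
  atom 3: O, bond orders sum to 2 (valence 2) → 0 H
  atom 4: C, bond orders sum to 3 (valence 4) → 1 H
  atom 5: C, bond orders sum to 2 (valence 4) → 2 H
  atom 6: C, bond orders sum to 3 (valence 4) → 1 H
  atom 7: C, bond orders sum to 1 (valence 4) → 3 H
Totals → C:5, H:8, O:2.
In Hill order: C5H8O2.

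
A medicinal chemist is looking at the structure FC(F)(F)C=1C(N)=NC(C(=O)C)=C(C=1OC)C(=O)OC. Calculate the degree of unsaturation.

Molecular formula: C11H11F3N2O4.
DoU = (2C + 2 + N − H − X) / 2, where X is the halogen count and O/S are ignored.
    = (2·11 + 2 + 2 − 11 − 3) / 2 = 12 / 2 = 6.

6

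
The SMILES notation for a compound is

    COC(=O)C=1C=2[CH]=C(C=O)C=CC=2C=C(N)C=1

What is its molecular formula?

Walk through each heavy atom and fill implicit hydrogens from standard valence (C 4, N 3, O 2, S 2, halogen 1):
  atom 1: C, bond orders sum to 1 (valence 4) → 3 H
  atom 2: O, bond orders sum to 2 (valence 2) → 0 H
  atom 3: C, bond orders sum to 4 (valence 4) → 0 H
  atom 4: O, bond orders sum to 2 (valence 2) → 0 H
  atom 5: C, bond orders sum to 4 (valence 4) → 0 H
  atom 6: C, bond orders sum to 4 (valence 4) → 0 H
  atom 7: C with explicit H count 1
  atom 8: C, bond orders sum to 4 (valence 4) → 0 H
  atom 9: C, bond orders sum to 3 (valence 4) → 1 H
  atom 10: O, bond orders sum to 2 (valence 2) → 0 H
  atom 11: C, bond orders sum to 3 (valence 4) → 1 H
  atom 12: C, bond orders sum to 3 (valence 4) → 1 H
  atom 13: C, bond orders sum to 4 (valence 4) → 0 H
  atom 14: C, bond orders sum to 3 (valence 4) → 1 H
  atom 15: C, bond orders sum to 4 (valence 4) → 0 H
  atom 16: N, bond orders sum to 1 (valence 3) → 2 H
  atom 17: C, bond orders sum to 3 (valence 4) → 1 H
Totals → C:13, H:11, N:1, O:3.
In Hill order: C13H11NO3.

C13H11NO3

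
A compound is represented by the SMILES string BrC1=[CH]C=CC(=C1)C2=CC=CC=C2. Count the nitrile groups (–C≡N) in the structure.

Scan the SMILES for the nitrile motif — none present.

0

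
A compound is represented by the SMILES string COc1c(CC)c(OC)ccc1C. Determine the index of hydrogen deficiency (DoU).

Molecular formula: C11H16O2.
DoU = (2C + 2 + N − H − X) / 2, where X is the halogen count and O/S are ignored.
    = (2·11 + 2 + 0 − 16 − 0) / 2 = 8 / 2 = 4.

4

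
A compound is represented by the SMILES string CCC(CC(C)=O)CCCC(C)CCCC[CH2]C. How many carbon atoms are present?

17

Count every carbon token in the SMILES (each C, including those in ring-closure positions and inside branches).
Carbon count: 17.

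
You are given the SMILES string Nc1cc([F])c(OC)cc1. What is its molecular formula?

C7H8FNO

Walk through each heavy atom and fill implicit hydrogens from standard valence (C 4, N 3, O 2, S 2, halogen 1); for lowercase aromatic atoms, an aromatic c carries 1 H when it has two neighbours and 0 H with three, and aromatic n carries 0 H:
  atom 1: N, bond orders sum to 1 (valence 3) → 2 H
  atom 2: aromatic c, 3 neighbours → 0 H
  atom 3: aromatic c, 2 neighbours → 1 H
  atom 4: aromatic c, 3 neighbours → 0 H
  atom 5: F with explicit H count 0
  atom 6: aromatic c, 3 neighbours → 0 H
  atom 7: O, bond orders sum to 2 (valence 2) → 0 H
  atom 8: C, bond orders sum to 1 (valence 4) → 3 H
  atom 9: aromatic c, 2 neighbours → 1 H
  atom 10: aromatic c, 2 neighbours → 1 H
Totals → C:7, H:8, F:1, N:1, O:1.
In Hill order: C7H8FNO.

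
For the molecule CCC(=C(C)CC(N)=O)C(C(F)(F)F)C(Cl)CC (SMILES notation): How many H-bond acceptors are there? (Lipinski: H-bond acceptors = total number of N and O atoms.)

2

N atoms: 1; O atoms: 1.
Lipinski HBA = 1 + 1 = 2.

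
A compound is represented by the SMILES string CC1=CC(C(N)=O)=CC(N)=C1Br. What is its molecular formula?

C8H9BrN2O

Walk through each heavy atom and fill implicit hydrogens from standard valence (C 4, N 3, O 2, S 2, halogen 1):
  atom 1: C, bond orders sum to 1 (valence 4) → 3 H
  atom 2: C, bond orders sum to 4 (valence 4) → 0 H
  atom 3: C, bond orders sum to 3 (valence 4) → 1 H
  atom 4: C, bond orders sum to 4 (valence 4) → 0 H
  atom 5: C, bond orders sum to 4 (valence 4) → 0 H
  atom 6: N, bond orders sum to 1 (valence 3) → 2 H
  atom 7: O, bond orders sum to 2 (valence 2) → 0 H
  atom 8: C, bond orders sum to 3 (valence 4) → 1 H
  atom 9: C, bond orders sum to 4 (valence 4) → 0 H
  atom 10: N, bond orders sum to 1 (valence 3) → 2 H
  atom 11: C, bond orders sum to 4 (valence 4) → 0 H
  atom 12: Br (halogen, monovalent) → 0 H
Totals → C:8, H:9, Br:1, N:2, O:1.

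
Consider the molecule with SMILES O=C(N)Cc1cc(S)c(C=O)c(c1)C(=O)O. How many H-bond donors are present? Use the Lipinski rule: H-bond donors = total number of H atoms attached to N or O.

3

Donors: find every N or O and count the H atoms it carries.
  atom 1 (O): bond orders sum to 2 → 0 H
  atom 3 (N): bond orders sum to 1 → 2 H
  atom 11 (O): bond orders sum to 2 → 0 H
  atom 15 (O): bond orders sum to 2 → 0 H
  atom 16 (O): bond orders sum to 1 → 1 H
Lipinski HBD = 3.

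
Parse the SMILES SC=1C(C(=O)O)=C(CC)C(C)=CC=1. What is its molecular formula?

Walk through each heavy atom and fill implicit hydrogens from standard valence (C 4, N 3, O 2, S 2, halogen 1):
  atom 1: S, bond orders sum to 1 (valence 2) → 1 H
  atom 2: C, bond orders sum to 4 (valence 4) → 0 H
  atom 3: C, bond orders sum to 4 (valence 4) → 0 H
  atom 4: C, bond orders sum to 4 (valence 4) → 0 H
  atom 5: O, bond orders sum to 2 (valence 2) → 0 H
  atom 6: O, bond orders sum to 1 (valence 2) → 1 H
  atom 7: C, bond orders sum to 4 (valence 4) → 0 H
  atom 8: C, bond orders sum to 2 (valence 4) → 2 H
  atom 9: C, bond orders sum to 1 (valence 4) → 3 H
  atom 10: C, bond orders sum to 4 (valence 4) → 0 H
  atom 11: C, bond orders sum to 1 (valence 4) → 3 H
  atom 12: C, bond orders sum to 3 (valence 4) → 1 H
  atom 13: C, bond orders sum to 3 (valence 4) → 1 H
Totals → C:10, H:12, O:2, S:1.

C10H12O2S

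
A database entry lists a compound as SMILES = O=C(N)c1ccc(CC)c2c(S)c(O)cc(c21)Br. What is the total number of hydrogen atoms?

12

Walk through each heavy atom and fill implicit hydrogens from standard valence (C 4, N 3, O 2, S 2, halogen 1); for lowercase aromatic atoms, an aromatic c carries 1 H when it has two neighbours and 0 H with three, and aromatic n carries 0 H:
  atom 1: O, bond orders sum to 2 (valence 2) → 0 H
  atom 2: C, bond orders sum to 4 (valence 4) → 0 H
  atom 3: N, bond orders sum to 1 (valence 3) → 2 H
  atom 4: aromatic c, 3 neighbours → 0 H
  atom 5: aromatic c, 2 neighbours → 1 H
  atom 6: aromatic c, 2 neighbours → 1 H
  atom 7: aromatic c, 3 neighbours → 0 H
  atom 8: C, bond orders sum to 2 (valence 4) → 2 H
  atom 9: C, bond orders sum to 1 (valence 4) → 3 H
  atom 10: aromatic c, 3 neighbours → 0 H
  atom 11: aromatic c, 3 neighbours → 0 H
  atom 12: S, bond orders sum to 1 (valence 2) → 1 H
  atom 13: aromatic c, 3 neighbours → 0 H
  atom 14: O, bond orders sum to 1 (valence 2) → 1 H
  atom 15: aromatic c, 2 neighbours → 1 H
  atom 16: aromatic c, 3 neighbours → 0 H
  atom 17: aromatic c, 3 neighbours → 0 H
  atom 18: Br (halogen, monovalent) → 0 H
Total hydrogens: 12.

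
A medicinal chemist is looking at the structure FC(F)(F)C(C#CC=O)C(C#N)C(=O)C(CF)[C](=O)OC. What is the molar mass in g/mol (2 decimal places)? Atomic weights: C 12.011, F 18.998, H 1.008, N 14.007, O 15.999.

307.20 g/mol

First, the molecular formula is C12H9F4NO4 (counting implicit H from valence).
  C: 12 × 12.011 = 144.132
  F: 4 × 18.998 = 75.992
  H: 9 × 1.008 = 9.072
  N: 1 × 14.007 = 14.007
  O: 4 × 15.999 = 63.996
Sum: 12×12.011 + 4×18.998 + 9×1.008 + 1×14.007 + 4×15.999 = 307.199 → 307.20 g/mol.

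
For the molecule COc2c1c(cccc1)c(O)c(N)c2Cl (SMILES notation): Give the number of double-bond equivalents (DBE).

7

Molecular formula: C11H10ClNO2.
DoU = (2C + 2 + N − H − X) / 2, where X is the halogen count and O/S are ignored.
    = (2·11 + 2 + 1 − 10 − 1) / 2 = 14 / 2 = 7.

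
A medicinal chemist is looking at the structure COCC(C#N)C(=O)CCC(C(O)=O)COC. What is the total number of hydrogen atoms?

17

Walk through each heavy atom and fill implicit hydrogens from standard valence (C 4, N 3, O 2, S 2, halogen 1):
  atom 1: C, bond orders sum to 1 (valence 4) → 3 H
  atom 2: O, bond orders sum to 2 (valence 2) → 0 H
  atom 3: C, bond orders sum to 2 (valence 4) → 2 H
  atom 4: C, bond orders sum to 3 (valence 4) → 1 H
  atom 5: C, bond orders sum to 4 (valence 4) → 0 H
  atom 6: N, bond orders sum to 3 (valence 3) → 0 H
  atom 7: C, bond orders sum to 4 (valence 4) → 0 H
  atom 8: O, bond orders sum to 2 (valence 2) → 0 H
  atom 9: C, bond orders sum to 2 (valence 4) → 2 H
  atom 10: C, bond orders sum to 2 (valence 4) → 2 H
  atom 11: C, bond orders sum to 3 (valence 4) → 1 H
  atom 12: C, bond orders sum to 4 (valence 4) → 0 H
  atom 13: O, bond orders sum to 1 (valence 2) → 1 H
  atom 14: O, bond orders sum to 2 (valence 2) → 0 H
  atom 15: C, bond orders sum to 2 (valence 4) → 2 H
  atom 16: O, bond orders sum to 2 (valence 2) → 0 H
  atom 17: C, bond orders sum to 1 (valence 4) → 3 H
Total hydrogens: 17.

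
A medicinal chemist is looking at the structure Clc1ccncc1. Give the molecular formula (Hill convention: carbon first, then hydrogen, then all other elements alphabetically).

C5H4ClN

Walk through each heavy atom and fill implicit hydrogens from standard valence (C 4, N 3, O 2, S 2, halogen 1); for lowercase aromatic atoms, an aromatic c carries 1 H when it has two neighbours and 0 H with three, and aromatic n carries 0 H:
  atom 1: Cl (halogen, monovalent) → 0 H
  atom 2: aromatic c, 3 neighbours → 0 H
  atom 3: aromatic c, 2 neighbours → 1 H
  atom 4: aromatic c, 2 neighbours → 1 H
  atom 5: aromatic n, 2 neighbours → 0 H
  atom 6: aromatic c, 2 neighbours → 1 H
  atom 7: aromatic c, 2 neighbours → 1 H
Totals → C:5, H:4, Cl:1, N:1.
In Hill order: C5H4ClN.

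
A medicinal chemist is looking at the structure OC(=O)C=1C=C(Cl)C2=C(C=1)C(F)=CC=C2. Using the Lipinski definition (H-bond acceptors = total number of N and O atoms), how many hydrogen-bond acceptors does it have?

2

N atoms: 0; O atoms: 2.
Lipinski HBA = 0 + 2 = 2.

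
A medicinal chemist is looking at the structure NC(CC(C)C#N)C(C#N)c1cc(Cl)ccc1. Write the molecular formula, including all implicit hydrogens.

C13H14ClN3

Walk through each heavy atom and fill implicit hydrogens from standard valence (C 4, N 3, O 2, S 2, halogen 1); for lowercase aromatic atoms, an aromatic c carries 1 H when it has two neighbours and 0 H with three, and aromatic n carries 0 H:
  atom 1: N, bond orders sum to 1 (valence 3) → 2 H
  atom 2: C, bond orders sum to 3 (valence 4) → 1 H
  atom 3: C, bond orders sum to 2 (valence 4) → 2 H
  atom 4: C, bond orders sum to 3 (valence 4) → 1 H
  atom 5: C, bond orders sum to 1 (valence 4) → 3 H
  atom 6: C, bond orders sum to 4 (valence 4) → 0 H
  atom 7: N, bond orders sum to 3 (valence 3) → 0 H
  atom 8: C, bond orders sum to 3 (valence 4) → 1 H
  atom 9: C, bond orders sum to 4 (valence 4) → 0 H
  atom 10: N, bond orders sum to 3 (valence 3) → 0 H
  atom 11: aromatic c, 3 neighbours → 0 H
  atom 12: aromatic c, 2 neighbours → 1 H
  atom 13: aromatic c, 3 neighbours → 0 H
  atom 14: Cl (halogen, monovalent) → 0 H
  atom 15: aromatic c, 2 neighbours → 1 H
  atom 16: aromatic c, 2 neighbours → 1 H
  atom 17: aromatic c, 2 neighbours → 1 H
Totals → C:13, H:14, Cl:1, N:3.
In Hill order: C13H14ClN3.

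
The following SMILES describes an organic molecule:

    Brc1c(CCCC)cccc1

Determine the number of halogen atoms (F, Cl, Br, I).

Halogen atoms appear at heavy-atom position 1 (1×Br).
Halogen count: 1.

1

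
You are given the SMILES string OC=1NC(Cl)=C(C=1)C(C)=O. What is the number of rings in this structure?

1

In SMILES, each pair of matching ring-closure digits denotes one ring-closing bond; the number of such bonds equals the number of independent rings.
Ring-closure bonds here: 1.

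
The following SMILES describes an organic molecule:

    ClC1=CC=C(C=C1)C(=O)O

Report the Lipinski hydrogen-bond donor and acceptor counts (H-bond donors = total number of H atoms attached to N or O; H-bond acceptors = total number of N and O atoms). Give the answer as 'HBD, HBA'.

Donors: find every N or O and count the H atoms it carries.
  atom 9 (O): bond orders sum to 2 → 0 H
  atom 10 (O): bond orders sum to 1 → 1 H
Lipinski HBD = 1.
Acceptors: N atoms = 0, O atoms = 2 → HBA = 2.

1, 2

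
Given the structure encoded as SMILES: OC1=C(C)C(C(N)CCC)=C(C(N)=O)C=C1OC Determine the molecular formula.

C13H20N2O3

Walk through each heavy atom and fill implicit hydrogens from standard valence (C 4, N 3, O 2, S 2, halogen 1):
  atom 1: O, bond orders sum to 1 (valence 2) → 1 H
  atom 2: C, bond orders sum to 4 (valence 4) → 0 H
  atom 3: C, bond orders sum to 4 (valence 4) → 0 H
  atom 4: C, bond orders sum to 1 (valence 4) → 3 H
  atom 5: C, bond orders sum to 4 (valence 4) → 0 H
  atom 6: C, bond orders sum to 3 (valence 4) → 1 H
  atom 7: N, bond orders sum to 1 (valence 3) → 2 H
  atom 8: C, bond orders sum to 2 (valence 4) → 2 H
  atom 9: C, bond orders sum to 2 (valence 4) → 2 H
  atom 10: C, bond orders sum to 1 (valence 4) → 3 H
  atom 11: C, bond orders sum to 4 (valence 4) → 0 H
  atom 12: C, bond orders sum to 4 (valence 4) → 0 H
  atom 13: N, bond orders sum to 1 (valence 3) → 2 H
  atom 14: O, bond orders sum to 2 (valence 2) → 0 H
  atom 15: C, bond orders sum to 3 (valence 4) → 1 H
  atom 16: C, bond orders sum to 4 (valence 4) → 0 H
  atom 17: O, bond orders sum to 2 (valence 2) → 0 H
  atom 18: C, bond orders sum to 1 (valence 4) → 3 H
Totals → C:13, H:20, N:2, O:3.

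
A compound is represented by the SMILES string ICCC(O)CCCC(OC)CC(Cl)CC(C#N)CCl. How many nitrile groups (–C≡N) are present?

The nitrile motif appears at heavy-atom position 17 in the SMILES.
Other groups present: 1 ether, 1 hydroxyl.
Nitrile count: 1.

1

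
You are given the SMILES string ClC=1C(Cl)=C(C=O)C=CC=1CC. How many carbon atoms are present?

Count every carbon token in the SMILES (each C, including those in ring-closure positions and inside branches).
Carbon count: 9.

9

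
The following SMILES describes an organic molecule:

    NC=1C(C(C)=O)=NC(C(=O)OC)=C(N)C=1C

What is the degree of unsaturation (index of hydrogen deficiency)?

6

Degree of unsaturation = (number of rings) + (number of π bonds).
Ring closures in the SMILES: 1.
π bonds: 5 double bonds (each 1 DoU) → 5 DoU from unsaturation.
Total DoU = 1 + 5 = 6.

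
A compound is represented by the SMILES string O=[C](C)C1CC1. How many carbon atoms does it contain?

Count every carbon token in the SMILES (each C, including those in ring-closure positions and inside branches).
Carbon count: 5.

5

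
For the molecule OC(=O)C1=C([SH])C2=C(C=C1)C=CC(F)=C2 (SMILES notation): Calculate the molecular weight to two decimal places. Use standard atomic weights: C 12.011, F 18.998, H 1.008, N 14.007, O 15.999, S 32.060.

First, the molecular formula is C11H7FO2S (counting implicit H from valence).
  C: 11 × 12.011 = 132.121
  F: 1 × 18.998 = 18.998
  H: 7 × 1.008 = 7.056
  O: 2 × 15.999 = 31.998
  S: 1 × 32.060 = 32.060
Sum: 11×12.011 + 1×18.998 + 7×1.008 + 2×15.999 + 1×32.060 = 222.233 → 222.23 g/mol.

222.23 g/mol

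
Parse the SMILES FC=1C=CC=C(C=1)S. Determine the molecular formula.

Walk through each heavy atom and fill implicit hydrogens from standard valence (C 4, N 3, O 2, S 2, halogen 1):
  atom 1: F (halogen, monovalent) → 0 H
  atom 2: C, bond orders sum to 4 (valence 4) → 0 H
  atom 3: C, bond orders sum to 3 (valence 4) → 1 H
  atom 4: C, bond orders sum to 3 (valence 4) → 1 H
  atom 5: C, bond orders sum to 3 (valence 4) → 1 H
  atom 6: C, bond orders sum to 4 (valence 4) → 0 H
  atom 7: C, bond orders sum to 3 (valence 4) → 1 H
  atom 8: S, bond orders sum to 1 (valence 2) → 1 H
Totals → C:6, H:5, F:1, S:1.
In Hill order: C6H5FS.

C6H5FS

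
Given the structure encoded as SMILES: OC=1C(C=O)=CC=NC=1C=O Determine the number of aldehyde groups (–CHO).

2

The aldehyde motif appears at heavy-atom positions 4, 10 in the SMILES.
Other groups present: 1 hydroxyl.
Aldehyde count: 2.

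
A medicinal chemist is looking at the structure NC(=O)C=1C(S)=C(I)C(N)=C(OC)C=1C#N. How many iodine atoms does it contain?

Scan the SMILES for I atoms (remember two-letter symbols like Cl and Br are single atoms).
Iodine count: 1.

1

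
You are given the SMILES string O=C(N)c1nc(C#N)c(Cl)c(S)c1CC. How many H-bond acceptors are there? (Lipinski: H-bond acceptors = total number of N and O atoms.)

4

N atoms: 3; O atoms: 1.
Lipinski HBA = 3 + 1 = 4.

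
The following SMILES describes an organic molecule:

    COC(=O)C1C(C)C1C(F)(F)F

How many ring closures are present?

1

In SMILES, each pair of matching ring-closure digits denotes one ring-closing bond; the number of such bonds equals the number of independent rings.
Ring-closure bonds here: 1.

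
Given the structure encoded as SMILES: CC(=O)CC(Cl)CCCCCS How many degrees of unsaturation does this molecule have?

1

Molecular formula: C9H17ClOS.
DoU = (2C + 2 + N − H − X) / 2, where X is the halogen count and O/S are ignored.
    = (2·9 + 2 + 0 − 17 − 1) / 2 = 2 / 2 = 1.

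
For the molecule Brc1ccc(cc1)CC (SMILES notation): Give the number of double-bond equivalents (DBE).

Molecular formula: C8H9Br.
DoU = (2C + 2 + N − H − X) / 2, where X is the halogen count and O/S are ignored.
    = (2·8 + 2 + 0 − 9 − 1) / 2 = 8 / 2 = 4.

4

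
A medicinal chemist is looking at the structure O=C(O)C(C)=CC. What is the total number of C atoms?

5

Count every carbon token in the SMILES (each C, including those in ring-closure positions and inside branches).
Carbon count: 5.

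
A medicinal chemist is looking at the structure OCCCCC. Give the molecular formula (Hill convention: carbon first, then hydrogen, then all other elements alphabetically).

C5H12O

Walk through each heavy atom and fill implicit hydrogens from standard valence (C 4, N 3, O 2, S 2, halogen 1):
  atom 1: O, bond orders sum to 1 (valence 2) → 1 H
  atom 2: C, bond orders sum to 2 (valence 4) → 2 H
  atom 3: C, bond orders sum to 2 (valence 4) → 2 H
  atom 4: C, bond orders sum to 2 (valence 4) → 2 H
  atom 5: C, bond orders sum to 2 (valence 4) → 2 H
  atom 6: C, bond orders sum to 1 (valence 4) → 3 H
Totals → C:5, H:12, O:1.
In Hill order: C5H12O.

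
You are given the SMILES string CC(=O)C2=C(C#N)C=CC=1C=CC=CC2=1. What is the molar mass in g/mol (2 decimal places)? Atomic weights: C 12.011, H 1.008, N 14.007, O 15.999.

First, the molecular formula is C13H9NO (counting implicit H from valence).
  C: 13 × 12.011 = 156.143
  H: 9 × 1.008 = 9.072
  N: 1 × 14.007 = 14.007
  O: 1 × 15.999 = 15.999
Sum: 13×12.011 + 9×1.008 + 1×14.007 + 1×15.999 = 195.221 → 195.22 g/mol.

195.22 g/mol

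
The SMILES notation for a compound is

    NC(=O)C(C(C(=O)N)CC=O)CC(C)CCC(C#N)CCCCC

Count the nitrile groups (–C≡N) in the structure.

The nitrile motif appears at heavy-atom position 18 in the SMILES.
Other groups present: 1 aldehyde, 2 amide.
Nitrile count: 1.

1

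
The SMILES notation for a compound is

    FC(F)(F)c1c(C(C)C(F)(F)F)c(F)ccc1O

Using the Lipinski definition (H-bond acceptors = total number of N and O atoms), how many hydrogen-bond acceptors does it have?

N atoms: 0; O atoms: 1.
Lipinski HBA = 0 + 1 = 1.

1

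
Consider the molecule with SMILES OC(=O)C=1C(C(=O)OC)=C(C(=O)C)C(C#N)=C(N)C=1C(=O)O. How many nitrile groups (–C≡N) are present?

The nitrile motif appears at heavy-atom position 15 in the SMILES.
Other groups present: 2 carboxylic acid, 1 ester, 1 ketone, 1 primary amine.
Nitrile count: 1.

1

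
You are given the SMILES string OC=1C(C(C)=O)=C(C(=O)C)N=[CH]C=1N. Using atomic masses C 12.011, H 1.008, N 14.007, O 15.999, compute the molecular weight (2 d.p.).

194.19 g/mol

First, the molecular formula is C9H10N2O3 (counting implicit H from valence).
  C: 9 × 12.011 = 108.099
  H: 10 × 1.008 = 10.080
  N: 2 × 14.007 = 28.014
  O: 3 × 15.999 = 47.997
Sum: 9×12.011 + 10×1.008 + 2×14.007 + 3×15.999 = 194.190 → 194.19 g/mol.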